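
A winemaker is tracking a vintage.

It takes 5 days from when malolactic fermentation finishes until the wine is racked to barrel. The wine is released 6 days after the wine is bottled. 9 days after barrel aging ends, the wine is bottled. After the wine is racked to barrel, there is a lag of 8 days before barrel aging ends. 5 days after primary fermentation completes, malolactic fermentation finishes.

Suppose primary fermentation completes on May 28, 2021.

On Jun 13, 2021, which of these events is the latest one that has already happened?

Primary fermentation completes: May 28, 2021.
Malolactic fermentation finishes: May 28, 2021 + 5 days = Jun 2, 2021.
The wine is racked to barrel: Jun 2, 2021 + 5 days = Jun 7, 2021.
Barrel aging ends: Jun 7, 2021 + 8 days = Jun 15, 2021.
The wine is bottled: Jun 15, 2021 + 9 days = Jun 24, 2021.
The wine is released: Jun 24, 2021 + 6 days = Jun 30, 2021.
Jun 13, 2021 falls between when the wine is racked to barrel (Jun 7, 2021) and when barrel aging ends (Jun 15, 2021).

The wine is racked to barrel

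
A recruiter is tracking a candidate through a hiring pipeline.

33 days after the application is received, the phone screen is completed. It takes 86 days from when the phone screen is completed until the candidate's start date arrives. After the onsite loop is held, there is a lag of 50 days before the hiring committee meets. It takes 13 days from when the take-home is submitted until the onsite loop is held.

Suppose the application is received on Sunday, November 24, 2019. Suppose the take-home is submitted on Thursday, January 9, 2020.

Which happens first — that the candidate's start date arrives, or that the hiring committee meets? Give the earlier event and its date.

The hiring committee meets — Thursday, March 12, 2020

The application is received: Nov 24, 2019.
The phone screen is completed: Nov 24, 2019 + 33 days = Dec 27, 2019.
The candidate's start date arrives: Dec 27, 2019 + 86 days = Mar 22, 2020.
The take-home is submitted: Jan 9, 2020.
The onsite loop is held: Jan 9, 2020 + 13 days = Jan 22, 2020.
The hiring committee meets: Jan 22, 2020 + 50 days = Mar 12, 2020.
Comparing: the candidate's start date arrives on Mar 22, 2020 vs the hiring committee meets on Mar 12, 2020. Earlier: the hiring committee meets.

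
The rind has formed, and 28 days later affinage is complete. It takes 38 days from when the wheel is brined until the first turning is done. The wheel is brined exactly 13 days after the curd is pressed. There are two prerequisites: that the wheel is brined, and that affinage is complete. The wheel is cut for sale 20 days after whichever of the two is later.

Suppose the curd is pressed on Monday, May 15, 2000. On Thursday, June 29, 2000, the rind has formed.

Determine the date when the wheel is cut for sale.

The curd is pressed: May 15, 2000.
The wheel is brined: May 15, 2000 + 13 days = May 28, 2000.
The rind has formed: Jun 29, 2000.
Affinage is complete: Jun 29, 2000 + 28 days = Jul 27, 2000.
Both prerequisites met — the wheel is brined (May 28, 2000), affinage is complete (Jul 27, 2000); the later is Jul 27, 2000.
The wheel is cut for sale: Jul 27, 2000 + 20 days = Aug 16, 2000.

Wednesday, August 16, 2000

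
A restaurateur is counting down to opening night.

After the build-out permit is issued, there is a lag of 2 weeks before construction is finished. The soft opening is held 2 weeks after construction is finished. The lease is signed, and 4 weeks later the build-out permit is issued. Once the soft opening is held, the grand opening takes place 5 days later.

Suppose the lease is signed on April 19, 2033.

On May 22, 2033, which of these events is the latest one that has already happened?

The build-out permit is issued

The lease is signed: Apr 19, 2033.
The build-out permit is issued: Apr 19, 2033 + 4 weeks = May 17, 2033.
Construction is finished: May 17, 2033 + 2 weeks = May 31, 2033.
The soft opening is held: May 31, 2033 + 2 weeks = Jun 14, 2033.
The grand opening takes place: Jun 14, 2033 + 5 days = Jun 19, 2033.
May 22, 2033 falls between when the build-out permit is issued (May 17, 2033) and when construction is finished (May 31, 2033).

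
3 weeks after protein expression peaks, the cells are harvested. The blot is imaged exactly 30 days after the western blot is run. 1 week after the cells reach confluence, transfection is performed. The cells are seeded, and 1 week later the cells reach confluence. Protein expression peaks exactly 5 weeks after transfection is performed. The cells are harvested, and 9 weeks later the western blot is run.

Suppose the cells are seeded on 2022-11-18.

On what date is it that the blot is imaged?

The cells are seeded: Nov 18, 2022.
The cells reach confluence: Nov 18, 2022 + 1 week = Nov 25, 2022.
Transfection is performed: Nov 25, 2022 + 1 week = Dec 2, 2022.
Protein expression peaks: Dec 2, 2022 + 5 weeks = Jan 6, 2023.
The cells are harvested: Jan 6, 2023 + 3 weeks = Jan 27, 2023.
The western blot is run: Jan 27, 2023 + 9 weeks = Mar 31, 2023.
The blot is imaged: Mar 31, 2023 + 30 days = Apr 30, 2023.

2023-04-30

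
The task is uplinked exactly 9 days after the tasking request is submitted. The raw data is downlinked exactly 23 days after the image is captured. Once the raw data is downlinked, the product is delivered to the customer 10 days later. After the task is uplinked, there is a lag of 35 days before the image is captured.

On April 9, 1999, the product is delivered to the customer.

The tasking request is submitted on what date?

The product is delivered to the customer: Apr 9, 1999.
The raw data is downlinked: Apr 9, 1999 − 10 days = Mar 30, 1999.
The image is captured: Mar 30, 1999 − 23 days = Mar 7, 1999.
The task is uplinked: Mar 7, 1999 − 35 days = Jan 31, 1999.
The tasking request is submitted: Jan 31, 1999 − 9 days = Jan 22, 1999.

January 22, 1999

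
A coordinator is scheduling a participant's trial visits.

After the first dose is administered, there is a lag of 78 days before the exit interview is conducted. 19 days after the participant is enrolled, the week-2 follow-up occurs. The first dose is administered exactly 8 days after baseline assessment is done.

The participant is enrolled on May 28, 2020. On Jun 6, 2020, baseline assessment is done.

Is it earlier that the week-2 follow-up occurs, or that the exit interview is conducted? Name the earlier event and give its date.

The participant is enrolled: May 28, 2020.
The week-2 follow-up occurs: May 28, 2020 + 19 days = Jun 16, 2020.
Baseline assessment is done: Jun 6, 2020.
The first dose is administered: Jun 6, 2020 + 8 days = Jun 14, 2020.
The exit interview is conducted: Jun 14, 2020 + 78 days = Aug 31, 2020.
Comparing: the week-2 follow-up occurs on Jun 16, 2020 vs the exit interview is conducted on Aug 31, 2020. Earlier: the week-2 follow-up occurs.

The week-2 follow-up occurs — Jun 16, 2020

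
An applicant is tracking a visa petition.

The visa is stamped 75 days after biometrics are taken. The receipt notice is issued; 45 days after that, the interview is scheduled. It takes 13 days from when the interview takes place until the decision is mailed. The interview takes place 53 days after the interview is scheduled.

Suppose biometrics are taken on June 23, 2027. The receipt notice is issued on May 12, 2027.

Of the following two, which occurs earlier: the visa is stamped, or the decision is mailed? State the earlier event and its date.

Biometrics are taken: Jun 23, 2027.
The visa is stamped: Jun 23, 2027 + 75 days = Sep 6, 2027.
The receipt notice is issued: May 12, 2027.
The interview is scheduled: May 12, 2027 + 45 days = Jun 26, 2027.
The interview takes place: Jun 26, 2027 + 53 days = Aug 18, 2027.
The decision is mailed: Aug 18, 2027 + 13 days = Aug 31, 2027.
Comparing: the visa is stamped on Sep 6, 2027 vs the decision is mailed on Aug 31, 2027. Earlier: the decision is mailed.

The decision is mailed — August 31, 2027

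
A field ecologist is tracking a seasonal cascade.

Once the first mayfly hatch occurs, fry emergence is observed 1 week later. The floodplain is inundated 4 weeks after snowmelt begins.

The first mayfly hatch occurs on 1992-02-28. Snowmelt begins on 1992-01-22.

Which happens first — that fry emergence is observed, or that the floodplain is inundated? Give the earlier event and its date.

The first mayfly hatch occurs: Feb 28, 1992.
Fry emergence is observed: Feb 28, 1992 + 1 week = Mar 6, 1992.
Snowmelt begins: Jan 22, 1992.
The floodplain is inundated: Jan 22, 1992 + 4 weeks = Feb 19, 1992.
Comparing: fry emergence is observed on Mar 6, 1992 vs the floodplain is inundated on Feb 19, 1992. Earlier: the floodplain is inundated.

The floodplain is inundated — 1992-02-19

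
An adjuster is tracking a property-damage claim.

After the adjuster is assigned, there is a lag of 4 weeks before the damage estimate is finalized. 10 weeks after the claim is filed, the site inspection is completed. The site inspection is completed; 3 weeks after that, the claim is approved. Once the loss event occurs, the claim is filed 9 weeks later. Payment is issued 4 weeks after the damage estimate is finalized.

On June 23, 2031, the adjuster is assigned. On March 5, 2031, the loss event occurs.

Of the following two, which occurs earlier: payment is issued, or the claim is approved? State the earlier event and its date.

The claim is approved — August 6, 2031

The adjuster is assigned: Jun 23, 2031.
The damage estimate is finalized: Jun 23, 2031 + 4 weeks = Jul 21, 2031.
Payment is issued: Jul 21, 2031 + 4 weeks = Aug 18, 2031.
The loss event occurs: Mar 5, 2031.
The claim is filed: Mar 5, 2031 + 9 weeks = May 7, 2031.
The site inspection is completed: May 7, 2031 + 10 weeks = Jul 16, 2031.
The claim is approved: Jul 16, 2031 + 3 weeks = Aug 6, 2031.
Comparing: payment is issued on Aug 18, 2031 vs the claim is approved on Aug 6, 2031. Earlier: the claim is approved.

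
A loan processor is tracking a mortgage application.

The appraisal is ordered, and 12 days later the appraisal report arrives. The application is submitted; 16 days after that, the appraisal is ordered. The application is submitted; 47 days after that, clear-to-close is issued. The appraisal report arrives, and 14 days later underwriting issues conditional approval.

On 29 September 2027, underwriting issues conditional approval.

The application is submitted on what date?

18 August 2027

Underwriting issues conditional approval: Sep 29, 2027.
The appraisal report arrives: Sep 29, 2027 − 14 days = Sep 15, 2027.
The appraisal is ordered: Sep 15, 2027 − 12 days = Sep 3, 2027.
The application is submitted: Sep 3, 2027 − 16 days = Aug 18, 2027.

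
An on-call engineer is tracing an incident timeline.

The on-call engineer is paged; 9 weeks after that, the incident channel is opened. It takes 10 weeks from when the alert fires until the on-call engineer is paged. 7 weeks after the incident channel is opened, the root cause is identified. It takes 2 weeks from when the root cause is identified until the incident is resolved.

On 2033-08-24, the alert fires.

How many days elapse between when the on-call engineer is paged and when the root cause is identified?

Causal path: the on-call engineer is paged → the incident channel is opened → the root cause is identified.
Total delay along the path: 9 + 7 weeks = 16 weeks = 112 days.

112 days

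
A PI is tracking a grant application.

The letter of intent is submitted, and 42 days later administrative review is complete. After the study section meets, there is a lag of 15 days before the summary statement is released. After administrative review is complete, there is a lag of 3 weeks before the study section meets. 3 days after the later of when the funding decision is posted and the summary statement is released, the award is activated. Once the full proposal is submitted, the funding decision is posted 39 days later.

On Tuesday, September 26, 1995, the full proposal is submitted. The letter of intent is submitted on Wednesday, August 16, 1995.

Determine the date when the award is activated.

The full proposal is submitted: Sep 26, 1995.
The funding decision is posted: Sep 26, 1995 + 39 days = Nov 4, 1995.
The letter of intent is submitted: Aug 16, 1995.
Administrative review is complete: Aug 16, 1995 + 42 days = Sep 27, 1995.
The study section meets: Sep 27, 1995 + 3 weeks = Oct 18, 1995.
The summary statement is released: Oct 18, 1995 + 15 days = Nov 2, 1995.
Both prerequisites met — the funding decision is posted (Nov 4, 1995), the summary statement is released (Nov 2, 1995); the later is Nov 4, 1995.
The award is activated: Nov 4, 1995 + 3 days = Nov 7, 1995.

Tuesday, November 7, 1995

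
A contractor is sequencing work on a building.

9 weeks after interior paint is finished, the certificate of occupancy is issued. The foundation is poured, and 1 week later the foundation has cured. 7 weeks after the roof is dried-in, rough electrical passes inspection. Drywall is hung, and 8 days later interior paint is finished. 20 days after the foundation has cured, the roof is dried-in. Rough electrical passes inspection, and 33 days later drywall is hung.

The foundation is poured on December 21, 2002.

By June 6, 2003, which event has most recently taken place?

Interior paint is finished

The foundation is poured: Dec 21, 2002.
The foundation has cured: Dec 21, 2002 + 1 week = Dec 28, 2002.
The roof is dried-in: Dec 28, 2002 + 20 days = Jan 17, 2003.
Rough electrical passes inspection: Jan 17, 2003 + 7 weeks = Mar 7, 2003.
Drywall is hung: Mar 7, 2003 + 33 days = Apr 9, 2003.
Interior paint is finished: Apr 9, 2003 + 8 days = Apr 17, 2003.
The certificate of occupancy is issued: Apr 17, 2003 + 9 weeks = Jun 19, 2003.
Jun 6, 2003 falls between when interior paint is finished (Apr 17, 2003) and when the certificate of occupancy is issued (Jun 19, 2003).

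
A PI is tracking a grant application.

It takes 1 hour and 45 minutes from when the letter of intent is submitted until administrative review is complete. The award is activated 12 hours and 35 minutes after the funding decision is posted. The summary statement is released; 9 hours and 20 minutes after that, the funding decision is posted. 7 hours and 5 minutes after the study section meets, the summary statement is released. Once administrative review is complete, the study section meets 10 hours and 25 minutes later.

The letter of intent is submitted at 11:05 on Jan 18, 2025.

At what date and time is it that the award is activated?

04:15 on Jan 20, 2025

The letter of intent is submitted: 11:05 Jan 18, 2025.
Administrative review is complete: 11:05 Jan 18, 2025 + 1h45m = 12:50 Jan 18, 2025.
The study section meets: 12:50 Jan 18, 2025 + 10h25m = 23:15 Jan 18, 2025.
The summary statement is released: 23:15 Jan 18, 2025 + 7h05m = 06:20 Jan 19, 2025.
The funding decision is posted: 06:20 Jan 19, 2025 + 9h20m = 15:40 Jan 19, 2025.
The award is activated: 15:40 Jan 19, 2025 + 12h35m = 04:15 Jan 20, 2025.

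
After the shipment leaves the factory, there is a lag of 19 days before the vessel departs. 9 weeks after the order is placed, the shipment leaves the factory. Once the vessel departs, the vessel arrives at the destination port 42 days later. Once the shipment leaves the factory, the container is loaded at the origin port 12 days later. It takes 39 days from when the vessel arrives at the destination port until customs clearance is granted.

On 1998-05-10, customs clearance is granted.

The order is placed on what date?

Customs clearance is granted: May 10, 1998.
The vessel arrives at the destination port: May 10, 1998 − 39 days = Apr 1, 1998.
The vessel departs: Apr 1, 1998 − 42 days = Feb 18, 1998.
The shipment leaves the factory: Feb 18, 1998 − 19 days = Jan 30, 1998.
The order is placed: Jan 30, 1998 − 9 weeks = Nov 28, 1997.

1997-11-28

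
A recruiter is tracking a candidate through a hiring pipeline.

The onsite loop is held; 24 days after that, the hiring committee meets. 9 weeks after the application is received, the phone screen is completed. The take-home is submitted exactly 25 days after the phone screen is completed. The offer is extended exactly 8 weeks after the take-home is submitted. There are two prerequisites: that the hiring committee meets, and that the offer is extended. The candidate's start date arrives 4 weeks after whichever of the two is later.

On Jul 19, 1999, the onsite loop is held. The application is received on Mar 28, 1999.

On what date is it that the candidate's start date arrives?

The onsite loop is held: Jul 19, 1999.
The hiring committee meets: Jul 19, 1999 + 24 days = Aug 12, 1999.
The application is received: Mar 28, 1999.
The phone screen is completed: Mar 28, 1999 + 9 weeks = May 30, 1999.
The take-home is submitted: May 30, 1999 + 25 days = Jun 24, 1999.
The offer is extended: Jun 24, 1999 + 8 weeks = Aug 19, 1999.
Both prerequisites met — the hiring committee meets (Aug 12, 1999), the offer is extended (Aug 19, 1999); the later is Aug 19, 1999.
The candidate's start date arrives: Aug 19, 1999 + 4 weeks = Sep 16, 1999.

Sep 16, 1999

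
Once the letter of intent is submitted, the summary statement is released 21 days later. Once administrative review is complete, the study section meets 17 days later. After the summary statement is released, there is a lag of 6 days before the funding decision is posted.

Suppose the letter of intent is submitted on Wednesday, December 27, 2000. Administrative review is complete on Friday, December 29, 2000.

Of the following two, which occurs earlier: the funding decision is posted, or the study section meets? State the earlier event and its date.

The study section meets — Monday, January 15, 2001

The letter of intent is submitted: Dec 27, 2000.
The summary statement is released: Dec 27, 2000 + 21 days = Jan 17, 2001.
The funding decision is posted: Jan 17, 2001 + 6 days = Jan 23, 2001.
Administrative review is complete: Dec 29, 2000.
The study section meets: Dec 29, 2000 + 17 days = Jan 15, 2001.
Comparing: the funding decision is posted on Jan 23, 2001 vs the study section meets on Jan 15, 2001. Earlier: the study section meets.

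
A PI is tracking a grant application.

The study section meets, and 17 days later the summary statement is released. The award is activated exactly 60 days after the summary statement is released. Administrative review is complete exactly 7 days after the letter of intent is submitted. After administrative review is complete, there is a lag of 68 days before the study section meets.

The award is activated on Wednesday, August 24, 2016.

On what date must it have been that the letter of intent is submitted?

The award is activated: Aug 24, 2016.
The summary statement is released: Aug 24, 2016 − 60 days = Jun 25, 2016.
The study section meets: Jun 25, 2016 − 17 days = Jun 8, 2016.
Administrative review is complete: Jun 8, 2016 − 68 days = Apr 1, 2016.
The letter of intent is submitted: Apr 1, 2016 − 7 days = Mar 25, 2016.

Friday, March 25, 2016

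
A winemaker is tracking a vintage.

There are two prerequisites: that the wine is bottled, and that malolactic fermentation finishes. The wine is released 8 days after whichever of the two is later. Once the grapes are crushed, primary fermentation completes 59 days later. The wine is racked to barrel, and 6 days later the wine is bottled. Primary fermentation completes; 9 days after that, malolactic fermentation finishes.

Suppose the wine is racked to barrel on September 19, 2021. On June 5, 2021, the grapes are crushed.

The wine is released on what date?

The wine is racked to barrel: Sep 19, 2021.
The wine is bottled: Sep 19, 2021 + 6 days = Sep 25, 2021.
The grapes are crushed: Jun 5, 2021.
Primary fermentation completes: Jun 5, 2021 + 59 days = Aug 3, 2021.
Malolactic fermentation finishes: Aug 3, 2021 + 9 days = Aug 12, 2021.
Both prerequisites met — the wine is bottled (Sep 25, 2021), malolactic fermentation finishes (Aug 12, 2021); the later is Sep 25, 2021.
The wine is released: Sep 25, 2021 + 8 days = Oct 3, 2021.

October 3, 2021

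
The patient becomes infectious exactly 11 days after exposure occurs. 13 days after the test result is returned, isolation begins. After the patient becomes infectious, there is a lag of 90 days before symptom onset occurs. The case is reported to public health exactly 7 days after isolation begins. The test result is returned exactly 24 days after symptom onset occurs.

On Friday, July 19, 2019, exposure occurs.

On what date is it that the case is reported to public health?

Wednesday, December 11, 2019

Exposure occurs: Jul 19, 2019.
The patient becomes infectious: Jul 19, 2019 + 11 days = Jul 30, 2019.
Symptom onset occurs: Jul 30, 2019 + 90 days = Oct 28, 2019.
The test result is returned: Oct 28, 2019 + 24 days = Nov 21, 2019.
Isolation begins: Nov 21, 2019 + 13 days = Dec 4, 2019.
The case is reported to public health: Dec 4, 2019 + 7 days = Dec 11, 2019.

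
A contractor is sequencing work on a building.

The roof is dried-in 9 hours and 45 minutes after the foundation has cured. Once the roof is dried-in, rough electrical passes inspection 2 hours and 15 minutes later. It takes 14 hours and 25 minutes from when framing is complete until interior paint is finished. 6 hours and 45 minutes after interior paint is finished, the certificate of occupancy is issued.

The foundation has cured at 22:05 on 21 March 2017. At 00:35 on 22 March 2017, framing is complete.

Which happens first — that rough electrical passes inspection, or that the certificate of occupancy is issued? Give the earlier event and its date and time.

The foundation has cured: 22:05 Mar 21, 2017.
The roof is dried-in: 22:05 Mar 21, 2017 + 9h45m = 07:50 Mar 22, 2017.
Rough electrical passes inspection: 07:50 Mar 22, 2017 + 2h15m = 10:05 Mar 22, 2017.
Framing is complete: 00:35 Mar 22, 2017.
Interior paint is finished: 00:35 Mar 22, 2017 + 14h25m = 15:00 Mar 22, 2017.
The certificate of occupancy is issued: 15:00 Mar 22, 2017 + 6h45m = 21:45 Mar 22, 2017.
Comparing: rough electrical passes inspection at 10:05 Mar 22, 2017 vs the certificate of occupancy is issued at 21:45 Mar 22, 2017. Earlier: rough electrical passes inspection.

Rough electrical passes inspection — 10:05 on 22 March 2017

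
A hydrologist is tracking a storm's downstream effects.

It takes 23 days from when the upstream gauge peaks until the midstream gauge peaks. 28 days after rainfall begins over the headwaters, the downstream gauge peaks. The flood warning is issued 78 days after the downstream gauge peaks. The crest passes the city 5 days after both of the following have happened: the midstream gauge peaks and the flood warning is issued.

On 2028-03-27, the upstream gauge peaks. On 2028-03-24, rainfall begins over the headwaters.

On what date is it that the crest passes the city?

The upstream gauge peaks: Mar 27, 2028.
The midstream gauge peaks: Mar 27, 2028 + 23 days = Apr 19, 2028.
Rainfall begins over the headwaters: Mar 24, 2028.
The downstream gauge peaks: Mar 24, 2028 + 28 days = Apr 21, 2028.
The flood warning is issued: Apr 21, 2028 + 78 days = Jul 8, 2028.
Both prerequisites met — the midstream gauge peaks (Apr 19, 2028), the flood warning is issued (Jul 8, 2028); the later is Jul 8, 2028.
The crest passes the city: Jul 8, 2028 + 5 days = Jul 13, 2028.

2028-07-13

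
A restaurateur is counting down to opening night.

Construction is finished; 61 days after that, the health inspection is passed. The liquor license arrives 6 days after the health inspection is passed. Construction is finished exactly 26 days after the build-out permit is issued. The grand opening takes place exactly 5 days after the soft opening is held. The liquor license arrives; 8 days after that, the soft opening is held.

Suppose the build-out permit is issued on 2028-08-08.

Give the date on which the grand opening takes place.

2028-11-22

The build-out permit is issued: Aug 8, 2028.
Construction is finished: Aug 8, 2028 + 26 days = Sep 3, 2028.
The health inspection is passed: Sep 3, 2028 + 61 days = Nov 3, 2028.
The liquor license arrives: Nov 3, 2028 + 6 days = Nov 9, 2028.
The soft opening is held: Nov 9, 2028 + 8 days = Nov 17, 2028.
The grand opening takes place: Nov 17, 2028 + 5 days = Nov 22, 2028.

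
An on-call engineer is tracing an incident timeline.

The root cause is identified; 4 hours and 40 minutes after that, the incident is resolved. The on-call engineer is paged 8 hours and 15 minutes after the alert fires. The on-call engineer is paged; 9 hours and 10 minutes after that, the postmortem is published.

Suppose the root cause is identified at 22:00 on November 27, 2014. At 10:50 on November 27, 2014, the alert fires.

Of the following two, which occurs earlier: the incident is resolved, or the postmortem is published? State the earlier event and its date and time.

The root cause is identified: 22:00 Nov 27, 2014.
The incident is resolved: 22:00 Nov 27, 2014 + 4h40m = 02:40 Nov 28, 2014.
The alert fires: 10:50 Nov 27, 2014.
The on-call engineer is paged: 10:50 Nov 27, 2014 + 8h15m = 19:05 Nov 27, 2014.
The postmortem is published: 19:05 Nov 27, 2014 + 9h10m = 04:15 Nov 28, 2014.
Comparing: the incident is resolved at 02:40 Nov 28, 2014 vs the postmortem is published at 04:15 Nov 28, 2014. Earlier: the incident is resolved.

The incident is resolved — 02:40 on November 28, 2014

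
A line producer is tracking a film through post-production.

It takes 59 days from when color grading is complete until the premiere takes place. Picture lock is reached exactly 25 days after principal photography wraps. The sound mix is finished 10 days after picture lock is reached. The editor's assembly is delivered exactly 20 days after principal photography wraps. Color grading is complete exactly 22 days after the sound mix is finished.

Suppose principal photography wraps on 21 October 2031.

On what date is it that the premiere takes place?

14 February 2032

Principal photography wraps: Oct 21, 2031.
Picture lock is reached: Oct 21, 2031 + 25 days = Nov 15, 2031.
The sound mix is finished: Nov 15, 2031 + 10 days = Nov 25, 2031.
Color grading is complete: Nov 25, 2031 + 22 days = Dec 17, 2031.
The premiere takes place: Dec 17, 2031 + 59 days = Feb 14, 2032.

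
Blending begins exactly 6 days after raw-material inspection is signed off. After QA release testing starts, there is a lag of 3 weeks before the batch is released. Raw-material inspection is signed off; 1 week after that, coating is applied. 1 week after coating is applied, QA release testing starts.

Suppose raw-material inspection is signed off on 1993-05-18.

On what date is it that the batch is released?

1993-06-22

Raw-material inspection is signed off: May 18, 1993.
Coating is applied: May 18, 1993 + 1 week = May 25, 1993.
QA release testing starts: May 25, 1993 + 1 week = Jun 1, 1993.
The batch is released: Jun 1, 1993 + 3 weeks = Jun 22, 1993.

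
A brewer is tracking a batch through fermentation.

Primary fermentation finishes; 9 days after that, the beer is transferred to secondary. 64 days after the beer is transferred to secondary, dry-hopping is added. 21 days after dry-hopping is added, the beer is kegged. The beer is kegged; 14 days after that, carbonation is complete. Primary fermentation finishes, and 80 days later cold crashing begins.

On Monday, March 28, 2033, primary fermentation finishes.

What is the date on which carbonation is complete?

Thursday, July 14, 2033

Primary fermentation finishes: Mar 28, 2033.
The beer is transferred to secondary: Mar 28, 2033 + 9 days = Apr 6, 2033.
Dry-hopping is added: Apr 6, 2033 + 64 days = Jun 9, 2033.
The beer is kegged: Jun 9, 2033 + 21 days = Jun 30, 2033.
Carbonation is complete: Jun 30, 2033 + 14 days = Jul 14, 2033.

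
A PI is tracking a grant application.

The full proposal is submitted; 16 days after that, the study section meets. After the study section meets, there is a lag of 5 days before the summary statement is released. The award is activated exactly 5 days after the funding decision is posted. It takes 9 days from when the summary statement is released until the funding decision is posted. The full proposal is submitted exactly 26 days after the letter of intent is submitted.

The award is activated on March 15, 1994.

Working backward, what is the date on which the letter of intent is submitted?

The award is activated: Mar 15, 1994.
The funding decision is posted: Mar 15, 1994 − 5 days = Mar 10, 1994.
The summary statement is released: Mar 10, 1994 − 9 days = Mar 1, 1994.
The study section meets: Mar 1, 1994 − 5 days = Feb 24, 1994.
The full proposal is submitted: Feb 24, 1994 − 16 days = Feb 8, 1994.
The letter of intent is submitted: Feb 8, 1994 − 26 days = Jan 13, 1994.

January 13, 1994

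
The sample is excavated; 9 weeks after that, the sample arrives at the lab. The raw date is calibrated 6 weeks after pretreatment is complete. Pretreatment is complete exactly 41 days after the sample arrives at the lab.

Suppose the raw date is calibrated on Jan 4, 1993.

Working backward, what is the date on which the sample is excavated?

Aug 11, 1992

The raw date is calibrated: Jan 4, 1993.
Pretreatment is complete: Jan 4, 1993 − 6 weeks = Nov 23, 1992.
The sample arrives at the lab: Nov 23, 1992 − 41 days = Oct 13, 1992.
The sample is excavated: Oct 13, 1992 − 9 weeks = Aug 11, 1992.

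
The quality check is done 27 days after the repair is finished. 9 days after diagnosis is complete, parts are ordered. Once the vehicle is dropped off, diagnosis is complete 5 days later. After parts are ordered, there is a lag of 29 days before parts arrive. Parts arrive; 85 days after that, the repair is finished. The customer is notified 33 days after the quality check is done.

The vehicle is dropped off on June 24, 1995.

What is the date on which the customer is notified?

The vehicle is dropped off: Jun 24, 1995.
Diagnosis is complete: Jun 24, 1995 + 5 days = Jun 29, 1995.
Parts are ordered: Jun 29, 1995 + 9 days = Jul 8, 1995.
Parts arrive: Jul 8, 1995 + 29 days = Aug 6, 1995.
The repair is finished: Aug 6, 1995 + 85 days = Oct 30, 1995.
The quality check is done: Oct 30, 1995 + 27 days = Nov 26, 1995.
The customer is notified: Nov 26, 1995 + 33 days = Dec 29, 1995.

December 29, 1995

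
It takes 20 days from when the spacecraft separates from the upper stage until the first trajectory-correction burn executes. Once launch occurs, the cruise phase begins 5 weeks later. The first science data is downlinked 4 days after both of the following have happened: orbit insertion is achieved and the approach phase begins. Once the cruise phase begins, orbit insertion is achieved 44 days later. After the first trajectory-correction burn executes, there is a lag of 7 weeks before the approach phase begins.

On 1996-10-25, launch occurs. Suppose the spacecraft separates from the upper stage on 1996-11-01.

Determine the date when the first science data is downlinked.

Launch occurs: Oct 25, 1996.
The cruise phase begins: Oct 25, 1996 + 5 weeks = Nov 29, 1996.
Orbit insertion is achieved: Nov 29, 1996 + 44 days = Jan 12, 1997.
The spacecraft separates from the upper stage: Nov 1, 1996.
The first trajectory-correction burn executes: Nov 1, 1996 + 20 days = Nov 21, 1996.
The approach phase begins: Nov 21, 1996 + 7 weeks = Jan 9, 1997.
Both prerequisites met — orbit insertion is achieved (Jan 12, 1997), the approach phase begins (Jan 9, 1997); the later is Jan 12, 1997.
The first science data is downlinked: Jan 12, 1997 + 4 days = Jan 16, 1997.

1997-01-16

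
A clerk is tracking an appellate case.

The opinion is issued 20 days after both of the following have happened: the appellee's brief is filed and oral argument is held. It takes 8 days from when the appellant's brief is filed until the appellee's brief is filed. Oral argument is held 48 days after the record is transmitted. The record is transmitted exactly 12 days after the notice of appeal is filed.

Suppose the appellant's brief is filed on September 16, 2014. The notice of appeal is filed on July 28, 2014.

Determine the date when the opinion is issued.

The appellant's brief is filed: Sep 16, 2014.
The appellee's brief is filed: Sep 16, 2014 + 8 days = Sep 24, 2014.
The notice of appeal is filed: Jul 28, 2014.
The record is transmitted: Jul 28, 2014 + 12 days = Aug 9, 2014.
Oral argument is held: Aug 9, 2014 + 48 days = Sep 26, 2014.
Both prerequisites met — the appellee's brief is filed (Sep 24, 2014), oral argument is held (Sep 26, 2014); the later is Sep 26, 2014.
The opinion is issued: Sep 26, 2014 + 20 days = Oct 16, 2014.

October 16, 2014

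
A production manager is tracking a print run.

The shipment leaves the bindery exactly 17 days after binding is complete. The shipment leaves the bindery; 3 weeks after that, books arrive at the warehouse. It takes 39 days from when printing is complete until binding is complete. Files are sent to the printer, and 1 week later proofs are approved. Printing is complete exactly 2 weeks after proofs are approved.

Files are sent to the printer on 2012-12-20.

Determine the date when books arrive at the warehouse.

Files are sent to the printer: Dec 20, 2012.
Proofs are approved: Dec 20, 2012 + 1 week = Dec 27, 2012.
Printing is complete: Dec 27, 2012 + 2 weeks = Jan 10, 2013.
Binding is complete: Jan 10, 2013 + 39 days = Feb 18, 2013.
The shipment leaves the bindery: Feb 18, 2013 + 17 days = Mar 7, 2013.
Books arrive at the warehouse: Mar 7, 2013 + 3 weeks = Mar 28, 2013.

2013-03-28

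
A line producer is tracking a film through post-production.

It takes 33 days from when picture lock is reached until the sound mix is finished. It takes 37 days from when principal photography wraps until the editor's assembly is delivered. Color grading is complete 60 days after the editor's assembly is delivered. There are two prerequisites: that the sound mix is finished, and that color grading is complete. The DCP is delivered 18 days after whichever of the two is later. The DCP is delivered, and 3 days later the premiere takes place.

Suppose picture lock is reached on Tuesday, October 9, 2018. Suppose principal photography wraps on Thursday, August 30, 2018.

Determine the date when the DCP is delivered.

Sunday, December 23, 2018

Picture lock is reached: Oct 9, 2018.
The sound mix is finished: Oct 9, 2018 + 33 days = Nov 11, 2018.
Principal photography wraps: Aug 30, 2018.
The editor's assembly is delivered: Aug 30, 2018 + 37 days = Oct 6, 2018.
Color grading is complete: Oct 6, 2018 + 60 days = Dec 5, 2018.
Both prerequisites met — the sound mix is finished (Nov 11, 2018), color grading is complete (Dec 5, 2018); the later is Dec 5, 2018.
The DCP is delivered: Dec 5, 2018 + 18 days = Dec 23, 2018.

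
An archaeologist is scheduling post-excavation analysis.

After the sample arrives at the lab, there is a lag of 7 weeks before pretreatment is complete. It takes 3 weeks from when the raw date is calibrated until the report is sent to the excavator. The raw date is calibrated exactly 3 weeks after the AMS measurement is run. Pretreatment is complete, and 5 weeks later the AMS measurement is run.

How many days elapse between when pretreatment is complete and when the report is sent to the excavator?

77 days

Causal path: pretreatment is complete → the AMS measurement is run → the raw date is calibrated → the report is sent to the excavator.
Total delay along the path: 5 + 3 + 3 weeks = 11 weeks = 77 days.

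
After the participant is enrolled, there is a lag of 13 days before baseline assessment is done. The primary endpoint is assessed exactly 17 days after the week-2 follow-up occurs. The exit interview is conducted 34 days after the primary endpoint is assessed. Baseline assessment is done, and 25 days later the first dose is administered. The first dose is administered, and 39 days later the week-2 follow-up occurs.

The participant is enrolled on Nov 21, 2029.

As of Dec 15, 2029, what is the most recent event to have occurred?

Baseline assessment is done

The participant is enrolled: Nov 21, 2029.
Baseline assessment is done: Nov 21, 2029 + 13 days = Dec 4, 2029.
The first dose is administered: Dec 4, 2029 + 25 days = Dec 29, 2029.
The week-2 follow-up occurs: Dec 29, 2029 + 39 days = Feb 6, 2030.
The primary endpoint is assessed: Feb 6, 2030 + 17 days = Feb 23, 2030.
The exit interview is conducted: Feb 23, 2030 + 34 days = Mar 29, 2030.
Dec 15, 2029 falls between when baseline assessment is done (Dec 4, 2029) and when the first dose is administered (Dec 29, 2029).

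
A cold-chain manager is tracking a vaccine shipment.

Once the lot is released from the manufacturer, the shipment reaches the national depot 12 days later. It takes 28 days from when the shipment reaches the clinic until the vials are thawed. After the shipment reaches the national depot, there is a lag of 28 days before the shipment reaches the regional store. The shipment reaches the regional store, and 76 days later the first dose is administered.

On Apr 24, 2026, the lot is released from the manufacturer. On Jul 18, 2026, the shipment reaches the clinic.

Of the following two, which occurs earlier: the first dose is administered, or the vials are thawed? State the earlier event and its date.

The vials are thawed — Aug 15, 2026

The lot is released from the manufacturer: Apr 24, 2026.
The shipment reaches the national depot: Apr 24, 2026 + 12 days = May 6, 2026.
The shipment reaches the regional store: May 6, 2026 + 28 days = Jun 3, 2026.
The first dose is administered: Jun 3, 2026 + 76 days = Aug 18, 2026.
The shipment reaches the clinic: Jul 18, 2026.
The vials are thawed: Jul 18, 2026 + 28 days = Aug 15, 2026.
Comparing: the first dose is administered on Aug 18, 2026 vs the vials are thawed on Aug 15, 2026. Earlier: the vials are thawed.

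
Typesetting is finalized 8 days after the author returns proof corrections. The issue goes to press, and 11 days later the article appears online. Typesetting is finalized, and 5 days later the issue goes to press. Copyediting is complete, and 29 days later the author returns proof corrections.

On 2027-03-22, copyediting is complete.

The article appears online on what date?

2027-05-14

Copyediting is complete: Mar 22, 2027.
The author returns proof corrections: Mar 22, 2027 + 29 days = Apr 20, 2027.
Typesetting is finalized: Apr 20, 2027 + 8 days = Apr 28, 2027.
The issue goes to press: Apr 28, 2027 + 5 days = May 3, 2027.
The article appears online: May 3, 2027 + 11 days = May 14, 2027.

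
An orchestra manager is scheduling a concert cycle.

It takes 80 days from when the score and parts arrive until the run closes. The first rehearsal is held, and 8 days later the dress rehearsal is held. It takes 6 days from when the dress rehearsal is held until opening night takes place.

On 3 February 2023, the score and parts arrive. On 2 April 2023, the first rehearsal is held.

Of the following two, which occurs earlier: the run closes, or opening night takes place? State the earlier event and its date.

The score and parts arrive: Feb 3, 2023.
The run closes: Feb 3, 2023 + 80 days = Apr 24, 2023.
The first rehearsal is held: Apr 2, 2023.
The dress rehearsal is held: Apr 2, 2023 + 8 days = Apr 10, 2023.
Opening night takes place: Apr 10, 2023 + 6 days = Apr 16, 2023.
Comparing: the run closes on Apr 24, 2023 vs opening night takes place on Apr 16, 2023. Earlier: opening night takes place.

Opening night takes place — 16 April 2023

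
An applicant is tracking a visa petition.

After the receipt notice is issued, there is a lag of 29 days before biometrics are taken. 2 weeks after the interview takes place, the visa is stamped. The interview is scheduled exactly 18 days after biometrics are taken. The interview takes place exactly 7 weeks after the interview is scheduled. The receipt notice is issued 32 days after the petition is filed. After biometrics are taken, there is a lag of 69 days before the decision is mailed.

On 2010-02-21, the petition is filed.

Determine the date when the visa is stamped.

The petition is filed: Feb 21, 2010.
The receipt notice is issued: Feb 21, 2010 + 32 days = Mar 25, 2010.
Biometrics are taken: Mar 25, 2010 + 29 days = Apr 23, 2010.
The interview is scheduled: Apr 23, 2010 + 18 days = May 11, 2010.
The interview takes place: May 11, 2010 + 7 weeks = Jun 29, 2010.
The visa is stamped: Jun 29, 2010 + 2 weeks = Jul 13, 2010.

2010-07-13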